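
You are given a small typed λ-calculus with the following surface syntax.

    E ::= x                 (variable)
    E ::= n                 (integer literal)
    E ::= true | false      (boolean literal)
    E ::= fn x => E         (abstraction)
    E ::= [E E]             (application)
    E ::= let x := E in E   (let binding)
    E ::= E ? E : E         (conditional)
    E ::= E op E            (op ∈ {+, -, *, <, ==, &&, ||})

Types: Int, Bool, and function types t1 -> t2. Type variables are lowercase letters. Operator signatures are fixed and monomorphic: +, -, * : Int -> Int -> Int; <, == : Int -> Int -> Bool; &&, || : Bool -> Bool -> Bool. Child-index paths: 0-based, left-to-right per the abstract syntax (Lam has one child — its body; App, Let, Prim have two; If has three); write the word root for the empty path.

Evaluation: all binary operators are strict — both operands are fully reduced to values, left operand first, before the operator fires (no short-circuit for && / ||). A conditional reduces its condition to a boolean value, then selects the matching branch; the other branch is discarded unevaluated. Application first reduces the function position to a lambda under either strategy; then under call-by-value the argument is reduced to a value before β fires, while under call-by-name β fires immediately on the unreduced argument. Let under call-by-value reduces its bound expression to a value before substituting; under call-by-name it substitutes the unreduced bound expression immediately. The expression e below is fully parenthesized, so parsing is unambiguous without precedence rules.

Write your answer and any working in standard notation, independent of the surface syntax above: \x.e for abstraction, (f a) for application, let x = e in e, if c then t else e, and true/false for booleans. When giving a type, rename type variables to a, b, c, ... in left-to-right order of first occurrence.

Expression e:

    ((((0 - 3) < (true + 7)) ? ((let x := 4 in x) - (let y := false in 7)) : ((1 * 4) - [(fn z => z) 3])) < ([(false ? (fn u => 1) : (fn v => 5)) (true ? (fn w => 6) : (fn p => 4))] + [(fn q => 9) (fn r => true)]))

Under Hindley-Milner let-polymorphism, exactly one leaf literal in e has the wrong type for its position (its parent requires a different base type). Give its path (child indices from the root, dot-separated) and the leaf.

Trace:
  unify Int ~ Int
  unify Int ~ Int
  unify Int ~ Int
  unify Bool ~ Int
  FAIL: mismatch Bool ~ Int

Answer: 0.0.1.0 : true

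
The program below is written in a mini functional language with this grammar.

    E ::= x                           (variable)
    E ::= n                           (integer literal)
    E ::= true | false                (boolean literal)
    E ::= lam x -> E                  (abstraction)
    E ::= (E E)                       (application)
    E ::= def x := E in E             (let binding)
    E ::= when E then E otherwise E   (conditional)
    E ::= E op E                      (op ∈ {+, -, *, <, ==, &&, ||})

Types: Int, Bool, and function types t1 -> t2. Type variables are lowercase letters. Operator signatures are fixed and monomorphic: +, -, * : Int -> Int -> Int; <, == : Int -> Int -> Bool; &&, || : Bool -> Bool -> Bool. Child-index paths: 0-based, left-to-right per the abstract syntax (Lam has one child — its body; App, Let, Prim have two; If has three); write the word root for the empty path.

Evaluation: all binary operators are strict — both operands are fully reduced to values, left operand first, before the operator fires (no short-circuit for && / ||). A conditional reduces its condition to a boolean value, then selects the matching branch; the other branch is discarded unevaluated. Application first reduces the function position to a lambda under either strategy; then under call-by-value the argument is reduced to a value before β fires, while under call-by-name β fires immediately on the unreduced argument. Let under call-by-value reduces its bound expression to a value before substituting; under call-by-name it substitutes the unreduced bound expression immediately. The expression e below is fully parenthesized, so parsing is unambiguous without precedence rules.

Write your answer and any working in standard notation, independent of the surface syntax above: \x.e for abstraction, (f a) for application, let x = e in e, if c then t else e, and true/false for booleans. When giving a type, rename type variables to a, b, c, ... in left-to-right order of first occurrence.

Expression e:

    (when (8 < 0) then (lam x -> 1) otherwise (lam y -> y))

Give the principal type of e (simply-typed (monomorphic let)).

Trace:
  unify Int ~ Int
  unify Int ~ Int
  unify Bool ~ Bool
\x._ : a -> Int
y : b
\y._ : b -> b
  unify a -> Int ~ b -> b
  unify a ~ b
  unify Int ~ b

Answer: Int -> Int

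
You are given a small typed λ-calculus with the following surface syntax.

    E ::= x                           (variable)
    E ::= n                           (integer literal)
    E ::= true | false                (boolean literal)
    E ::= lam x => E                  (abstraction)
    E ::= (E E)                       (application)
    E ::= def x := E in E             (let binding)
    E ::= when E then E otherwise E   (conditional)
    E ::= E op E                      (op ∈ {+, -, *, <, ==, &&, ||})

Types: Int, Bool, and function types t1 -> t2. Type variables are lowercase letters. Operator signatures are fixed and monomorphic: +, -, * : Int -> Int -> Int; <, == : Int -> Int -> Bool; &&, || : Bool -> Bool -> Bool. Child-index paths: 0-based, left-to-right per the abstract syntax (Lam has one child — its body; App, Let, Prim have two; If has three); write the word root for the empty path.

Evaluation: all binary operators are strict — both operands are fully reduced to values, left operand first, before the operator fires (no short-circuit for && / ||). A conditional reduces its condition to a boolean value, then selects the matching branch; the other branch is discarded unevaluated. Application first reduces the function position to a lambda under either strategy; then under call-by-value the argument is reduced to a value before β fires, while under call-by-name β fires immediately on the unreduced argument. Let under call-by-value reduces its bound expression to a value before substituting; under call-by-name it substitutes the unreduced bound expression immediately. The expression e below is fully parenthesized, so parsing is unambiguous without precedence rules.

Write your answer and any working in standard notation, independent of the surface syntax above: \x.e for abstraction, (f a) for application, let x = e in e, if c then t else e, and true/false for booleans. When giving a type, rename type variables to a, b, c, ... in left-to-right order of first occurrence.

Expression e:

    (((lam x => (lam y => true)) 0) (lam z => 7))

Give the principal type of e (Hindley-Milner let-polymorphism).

Answer: Bool

Derivation:
\y._ : b -> Bool
\x._ : a -> b -> Bool
  unify a -> b -> Bool ~ Int -> c
  unify a ~ Int
  unify b -> Bool ~ c
_ _ : b -> Bool
\z._ : d -> Int
  unify b -> Bool ~ (d -> Int) -> e
  unify b ~ d -> Int
  unify Bool ~ e
_ _ : Bool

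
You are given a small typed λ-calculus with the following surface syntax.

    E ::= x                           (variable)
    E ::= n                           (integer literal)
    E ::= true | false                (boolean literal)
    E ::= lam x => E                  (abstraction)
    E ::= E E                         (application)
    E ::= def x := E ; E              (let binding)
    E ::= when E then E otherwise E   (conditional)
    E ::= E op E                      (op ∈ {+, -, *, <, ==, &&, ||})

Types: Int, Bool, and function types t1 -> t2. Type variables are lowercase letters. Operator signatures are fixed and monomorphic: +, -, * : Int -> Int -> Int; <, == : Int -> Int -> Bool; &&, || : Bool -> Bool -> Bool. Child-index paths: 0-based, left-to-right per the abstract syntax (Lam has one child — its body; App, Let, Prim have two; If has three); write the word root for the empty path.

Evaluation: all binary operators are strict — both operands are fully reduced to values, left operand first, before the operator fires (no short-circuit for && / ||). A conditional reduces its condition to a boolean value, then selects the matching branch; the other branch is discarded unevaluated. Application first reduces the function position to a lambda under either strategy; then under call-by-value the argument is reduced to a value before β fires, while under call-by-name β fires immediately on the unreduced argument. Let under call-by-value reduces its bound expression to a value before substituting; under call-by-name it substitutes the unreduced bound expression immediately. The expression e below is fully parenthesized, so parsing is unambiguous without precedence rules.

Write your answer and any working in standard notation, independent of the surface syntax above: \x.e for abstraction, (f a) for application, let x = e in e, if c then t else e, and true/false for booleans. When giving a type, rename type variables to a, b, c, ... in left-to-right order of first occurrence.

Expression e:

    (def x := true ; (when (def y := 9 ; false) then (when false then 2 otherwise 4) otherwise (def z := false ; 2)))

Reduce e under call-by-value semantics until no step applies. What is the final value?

Trace:
step 0: (let x = true in (if (let y = 9 in false) then (if false then 2 else 4) else (let z = false in 2)))
step 1: [let@root] (if (let y = 9 in false) then (if false then 2 else 4) else (let z = false in 2))
step 2: [let@0] (if false then (if false then 2 else 4) else (let z = false in 2))
step 3: [if@root] (let z = false in 2)
step 4: [let@root] 2

Answer: 2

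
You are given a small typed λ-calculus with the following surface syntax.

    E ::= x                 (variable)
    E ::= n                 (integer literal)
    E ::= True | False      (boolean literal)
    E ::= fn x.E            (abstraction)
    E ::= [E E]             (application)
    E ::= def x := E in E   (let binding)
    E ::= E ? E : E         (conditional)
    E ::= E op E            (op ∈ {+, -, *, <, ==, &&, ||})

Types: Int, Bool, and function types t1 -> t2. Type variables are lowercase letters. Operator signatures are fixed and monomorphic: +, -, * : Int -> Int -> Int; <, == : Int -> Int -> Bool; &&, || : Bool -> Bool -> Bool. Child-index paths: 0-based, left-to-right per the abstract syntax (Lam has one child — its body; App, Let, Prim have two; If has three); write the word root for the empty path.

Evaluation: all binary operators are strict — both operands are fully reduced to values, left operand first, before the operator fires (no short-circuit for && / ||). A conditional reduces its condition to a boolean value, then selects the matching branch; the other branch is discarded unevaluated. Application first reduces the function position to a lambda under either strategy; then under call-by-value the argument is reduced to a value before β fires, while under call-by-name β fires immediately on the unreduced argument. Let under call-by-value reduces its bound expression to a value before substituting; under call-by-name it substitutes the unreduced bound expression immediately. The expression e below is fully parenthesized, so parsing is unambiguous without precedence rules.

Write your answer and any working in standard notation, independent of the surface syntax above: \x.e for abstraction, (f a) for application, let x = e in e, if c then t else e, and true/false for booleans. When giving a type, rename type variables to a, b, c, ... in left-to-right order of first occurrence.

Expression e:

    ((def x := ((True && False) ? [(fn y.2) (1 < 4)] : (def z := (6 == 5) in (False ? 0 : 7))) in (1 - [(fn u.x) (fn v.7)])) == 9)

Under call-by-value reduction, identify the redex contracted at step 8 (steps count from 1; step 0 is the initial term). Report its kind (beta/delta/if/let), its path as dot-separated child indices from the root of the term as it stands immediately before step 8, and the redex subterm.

Derivation:
step 0: ((let x = (if (true && false) then ((\y.2) (1 < 4)) else (let z = (6 == 5) in (if false then 0 else 7))) in (1 - ((\u.x) (\v.7)))) == 9)
step 1: [delta@0.0.0] ((let x = (if false then ((\y.2) (1 < 4)) else (let z = (6 == 5) in (if false then 0 else 7))) in (1 - ((\u.x) (\v.7)))) == 9)
step 2: [if@0.0] ((let x = (let z = (6 == 5) in (if false then 0 else 7)) in (1 - ((\u.x) (\v.7)))) == 9)
step 3: [delta@0.0.0] ((let x = (let z = false in (if false then 0 else 7)) in (1 - ((\u.x) (\v.7)))) == 9)
step 4: [let@0.0] ((let x = (if false then 0 else 7) in (1 - ((\u.x) (\v.7)))) == 9)
step 5: [if@0.0] ((let x = 7 in (1 - ((\u.x) (\v.7)))) == 9)
step 6: [let@0] ((1 - ((\u.7) (\v.7))) == 9)
step 7: [beta@0.1] ((1 - 7) == 9)
step 8: [delta@0] (-6 == 9)

Answer: delta at 0 : (1 - 7)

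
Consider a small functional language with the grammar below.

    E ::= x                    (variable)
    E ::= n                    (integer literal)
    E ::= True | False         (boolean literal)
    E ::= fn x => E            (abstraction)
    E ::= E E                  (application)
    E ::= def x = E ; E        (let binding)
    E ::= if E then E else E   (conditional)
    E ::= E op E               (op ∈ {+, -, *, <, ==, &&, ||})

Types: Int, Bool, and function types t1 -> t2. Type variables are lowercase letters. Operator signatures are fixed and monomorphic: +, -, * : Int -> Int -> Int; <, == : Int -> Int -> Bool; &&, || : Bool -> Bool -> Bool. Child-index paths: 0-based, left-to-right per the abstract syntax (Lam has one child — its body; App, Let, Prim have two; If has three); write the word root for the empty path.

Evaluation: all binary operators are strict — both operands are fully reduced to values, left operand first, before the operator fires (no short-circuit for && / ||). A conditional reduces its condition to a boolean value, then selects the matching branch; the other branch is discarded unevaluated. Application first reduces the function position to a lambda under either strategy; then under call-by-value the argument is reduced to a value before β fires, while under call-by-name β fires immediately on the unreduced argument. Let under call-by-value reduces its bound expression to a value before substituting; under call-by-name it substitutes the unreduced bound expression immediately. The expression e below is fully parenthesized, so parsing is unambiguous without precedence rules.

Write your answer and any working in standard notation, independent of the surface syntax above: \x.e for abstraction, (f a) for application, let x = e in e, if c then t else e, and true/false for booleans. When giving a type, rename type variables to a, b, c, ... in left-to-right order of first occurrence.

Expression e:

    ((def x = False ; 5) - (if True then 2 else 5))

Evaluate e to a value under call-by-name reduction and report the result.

Derivation:
step 0: ((let x = false in 5) - (if true then 2 else 5))
step 1: [let@0] (5 - (if true then 2 else 5))
step 2: [if@1] (5 - 2)
step 3: [delta@root] 3

Answer: 3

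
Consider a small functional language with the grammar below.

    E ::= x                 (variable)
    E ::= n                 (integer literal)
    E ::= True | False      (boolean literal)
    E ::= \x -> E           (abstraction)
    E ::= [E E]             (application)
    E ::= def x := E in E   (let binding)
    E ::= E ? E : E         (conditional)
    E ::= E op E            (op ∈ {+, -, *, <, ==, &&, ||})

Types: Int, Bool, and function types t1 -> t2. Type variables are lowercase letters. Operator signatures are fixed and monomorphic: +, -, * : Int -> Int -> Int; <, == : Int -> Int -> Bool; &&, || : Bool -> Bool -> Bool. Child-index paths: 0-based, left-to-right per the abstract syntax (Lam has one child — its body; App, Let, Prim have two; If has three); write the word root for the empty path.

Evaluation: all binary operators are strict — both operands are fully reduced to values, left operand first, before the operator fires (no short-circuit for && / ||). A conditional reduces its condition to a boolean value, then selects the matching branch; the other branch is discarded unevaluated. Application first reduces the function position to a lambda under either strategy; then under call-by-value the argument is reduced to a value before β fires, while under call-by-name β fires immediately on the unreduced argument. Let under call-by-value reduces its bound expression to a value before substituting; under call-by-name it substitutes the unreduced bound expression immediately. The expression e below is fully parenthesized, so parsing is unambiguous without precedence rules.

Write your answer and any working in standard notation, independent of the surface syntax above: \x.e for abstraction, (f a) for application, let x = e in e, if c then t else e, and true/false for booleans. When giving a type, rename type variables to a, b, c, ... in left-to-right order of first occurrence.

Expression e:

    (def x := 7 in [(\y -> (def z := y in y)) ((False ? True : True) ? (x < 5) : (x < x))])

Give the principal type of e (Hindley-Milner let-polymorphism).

Derivation:
let x : Int
y : a
let z : a
y : a
\y._ : a -> a
  unify Bool ~ Bool
  unify Bool ~ Bool
  unify Bool ~ Bool
x : Int
  unify Int ~ Int
  unify Int ~ Int
x : Int
  unify Int ~ Int
x : Int
  unify Int ~ Int
  unify Bool ~ Bool
  unify a -> a ~ Bool -> b
  unify a ~ Bool
  unify Bool ~ b
_ _ : Bool

Answer: Bool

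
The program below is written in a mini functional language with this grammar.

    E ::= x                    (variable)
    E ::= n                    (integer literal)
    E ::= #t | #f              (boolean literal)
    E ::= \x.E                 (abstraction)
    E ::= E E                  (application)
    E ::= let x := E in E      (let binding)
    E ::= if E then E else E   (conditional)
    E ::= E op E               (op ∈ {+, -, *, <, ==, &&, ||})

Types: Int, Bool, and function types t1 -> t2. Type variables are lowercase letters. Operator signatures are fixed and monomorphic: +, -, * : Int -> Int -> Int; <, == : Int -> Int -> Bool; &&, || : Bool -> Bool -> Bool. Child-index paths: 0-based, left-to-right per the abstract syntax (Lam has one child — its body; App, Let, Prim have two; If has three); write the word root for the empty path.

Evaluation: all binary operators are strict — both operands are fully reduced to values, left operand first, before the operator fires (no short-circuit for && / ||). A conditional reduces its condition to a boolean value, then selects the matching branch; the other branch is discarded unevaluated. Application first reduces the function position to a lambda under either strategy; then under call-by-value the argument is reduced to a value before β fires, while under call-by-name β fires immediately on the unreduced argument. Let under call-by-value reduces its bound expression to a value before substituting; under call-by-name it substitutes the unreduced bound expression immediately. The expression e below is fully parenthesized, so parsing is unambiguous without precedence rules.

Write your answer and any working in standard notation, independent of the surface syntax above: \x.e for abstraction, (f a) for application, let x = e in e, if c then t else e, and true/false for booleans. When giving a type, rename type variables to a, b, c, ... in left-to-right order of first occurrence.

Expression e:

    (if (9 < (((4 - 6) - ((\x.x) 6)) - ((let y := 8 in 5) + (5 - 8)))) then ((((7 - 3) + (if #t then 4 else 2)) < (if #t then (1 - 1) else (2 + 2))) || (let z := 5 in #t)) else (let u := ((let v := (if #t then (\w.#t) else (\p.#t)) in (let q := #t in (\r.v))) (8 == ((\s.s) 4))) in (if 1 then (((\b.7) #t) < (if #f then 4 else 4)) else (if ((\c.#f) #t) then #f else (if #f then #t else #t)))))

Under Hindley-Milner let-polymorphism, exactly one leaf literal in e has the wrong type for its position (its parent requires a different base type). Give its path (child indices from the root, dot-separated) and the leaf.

Working:
  unify Int ~ Int
  unify Int ~ Int
  unify Int ~ Int
  unify Int ~ Int
x : a
\x._ : a -> a
  unify a -> a ~ Int -> b
  unify a ~ Int
  unify Int ~ b
_ _ : Int
  unify Int ~ Int
  unify Int ~ Int
let y : Int
  unify Int ~ Int
  unify Int ~ Int
  unify Int ~ Int
  unify Int ~ Int
  unify Int ~ Int
  unify Int ~ Int
  unify Bool ~ Bool
  unify Int ~ Int
  unify Int ~ Int
  unify Int ~ Int
  unify Bool ~ Bool
  unify Int ~ Int
  unify Int ~ Int
  unify Int ~ Int
  unify Bool ~ Bool
  unify Int ~ Int
  unify Int ~ Int
  unify Int ~ Int
  unify Int ~ Int
  unify Int ~ Int
  unify Int ~ Int
  unify Bool ~ Bool
let z : Int
  unify Bool ~ Bool
  unify Bool ~ Bool
\w._ : c -> Bool
\p._ : d -> Bool
  unify c -> Bool ~ d -> Bool
  unify c ~ d
  unify Bool ~ Bool
let v : forall. d -> Bool
let q : Bool
v : f -> Bool
\r._ : e -> f -> Bool
  unify Int ~ Int
s : g
\s._ : g -> g
  unify g -> g ~ Int -> h
  unify g ~ Int
  unify Int ~ h
_ _ : Int
  unify Int ~ Int
  unify e -> f -> Bool ~ Bool -> i
  unify e ~ Bool
  unify f -> Bool ~ i
_ _ : f -> Bool
let u : forall. f -> Bool
  unify Int ~ Bool
  FAIL: mismatch Int ~ Bool

Answer: 2.1.0 : 1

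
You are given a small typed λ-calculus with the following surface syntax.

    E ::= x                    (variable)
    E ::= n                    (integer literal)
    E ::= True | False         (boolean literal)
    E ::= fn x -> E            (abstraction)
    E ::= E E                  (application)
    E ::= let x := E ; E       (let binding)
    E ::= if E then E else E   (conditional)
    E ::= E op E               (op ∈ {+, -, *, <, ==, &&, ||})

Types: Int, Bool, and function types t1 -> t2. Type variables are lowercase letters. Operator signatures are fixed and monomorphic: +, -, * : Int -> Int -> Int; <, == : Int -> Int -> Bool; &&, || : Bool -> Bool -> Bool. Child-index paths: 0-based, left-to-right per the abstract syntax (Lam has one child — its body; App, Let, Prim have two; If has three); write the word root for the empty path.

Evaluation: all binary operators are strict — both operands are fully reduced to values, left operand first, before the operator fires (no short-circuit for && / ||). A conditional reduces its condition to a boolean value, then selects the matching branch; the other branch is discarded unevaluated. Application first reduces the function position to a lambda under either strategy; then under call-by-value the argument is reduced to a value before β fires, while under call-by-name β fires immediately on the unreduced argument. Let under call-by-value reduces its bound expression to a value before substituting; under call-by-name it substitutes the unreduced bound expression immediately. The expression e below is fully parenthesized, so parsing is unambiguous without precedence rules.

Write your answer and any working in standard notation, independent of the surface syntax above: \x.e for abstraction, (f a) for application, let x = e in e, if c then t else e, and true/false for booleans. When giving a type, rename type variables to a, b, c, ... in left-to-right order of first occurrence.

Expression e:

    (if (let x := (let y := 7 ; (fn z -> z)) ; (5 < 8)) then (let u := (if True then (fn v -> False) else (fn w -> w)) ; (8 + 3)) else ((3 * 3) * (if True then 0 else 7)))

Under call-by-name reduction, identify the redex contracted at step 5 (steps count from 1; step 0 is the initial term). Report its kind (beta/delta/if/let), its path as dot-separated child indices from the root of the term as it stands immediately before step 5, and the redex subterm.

Trace:
step 0: (if (let x = (let y = 7 in (\z.z)) in (5 < 8)) then (let u = (if true then (\v.false) else (\w.w)) in (8 + 3)) else ((3 * 3) * (if true then 0 else 7)))
step 1: [let@0] (if (5 < 8) then (let u = (if true then (\v.false) else (\w.w)) in (8 + 3)) else ((3 * 3) * (if true then 0 else 7)))
step 2: [delta@0] (if true then (let u = (if true then (\v.false) else (\w.w)) in (8 + 3)) else ((3 * 3) * (if true then 0 else 7)))
step 3: [if@root] (let u = (if true then (\v.false) else (\w.w)) in (8 + 3))
step 4: [let@root] (8 + 3)
step 5: [delta@root] 11

Answer: delta at root : (8 + 3)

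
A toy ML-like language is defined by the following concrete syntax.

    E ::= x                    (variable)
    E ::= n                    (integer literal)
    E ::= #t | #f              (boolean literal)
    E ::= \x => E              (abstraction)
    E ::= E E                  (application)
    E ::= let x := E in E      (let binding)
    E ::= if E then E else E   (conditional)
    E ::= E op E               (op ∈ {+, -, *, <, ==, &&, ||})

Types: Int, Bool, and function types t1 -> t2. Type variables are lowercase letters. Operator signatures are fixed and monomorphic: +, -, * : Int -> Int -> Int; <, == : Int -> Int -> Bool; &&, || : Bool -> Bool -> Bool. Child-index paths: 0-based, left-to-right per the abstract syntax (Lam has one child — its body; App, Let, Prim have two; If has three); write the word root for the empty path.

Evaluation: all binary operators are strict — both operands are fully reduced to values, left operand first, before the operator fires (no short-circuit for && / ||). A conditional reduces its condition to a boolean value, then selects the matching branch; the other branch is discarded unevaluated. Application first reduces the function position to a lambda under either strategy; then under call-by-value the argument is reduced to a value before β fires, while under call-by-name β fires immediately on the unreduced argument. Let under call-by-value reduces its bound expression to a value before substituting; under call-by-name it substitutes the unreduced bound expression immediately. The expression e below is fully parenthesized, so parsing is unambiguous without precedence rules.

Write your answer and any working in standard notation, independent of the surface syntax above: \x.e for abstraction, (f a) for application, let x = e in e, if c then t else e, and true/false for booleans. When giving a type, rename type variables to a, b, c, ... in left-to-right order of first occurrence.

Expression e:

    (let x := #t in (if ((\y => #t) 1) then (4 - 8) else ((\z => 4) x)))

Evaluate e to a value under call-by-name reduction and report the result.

Working:
step 0: (let x = true in (if ((\y.true) 1) then (4 - 8) else ((\z.4) x)))
step 1: [let@root] (if ((\y.true) 1) then (4 - 8) else ((\z.4) true))
step 2: [beta@0] (if true then (4 - 8) else ((\z.4) true))
step 3: [if@root] (4 - 8)
step 4: [delta@root] -4

Answer: -4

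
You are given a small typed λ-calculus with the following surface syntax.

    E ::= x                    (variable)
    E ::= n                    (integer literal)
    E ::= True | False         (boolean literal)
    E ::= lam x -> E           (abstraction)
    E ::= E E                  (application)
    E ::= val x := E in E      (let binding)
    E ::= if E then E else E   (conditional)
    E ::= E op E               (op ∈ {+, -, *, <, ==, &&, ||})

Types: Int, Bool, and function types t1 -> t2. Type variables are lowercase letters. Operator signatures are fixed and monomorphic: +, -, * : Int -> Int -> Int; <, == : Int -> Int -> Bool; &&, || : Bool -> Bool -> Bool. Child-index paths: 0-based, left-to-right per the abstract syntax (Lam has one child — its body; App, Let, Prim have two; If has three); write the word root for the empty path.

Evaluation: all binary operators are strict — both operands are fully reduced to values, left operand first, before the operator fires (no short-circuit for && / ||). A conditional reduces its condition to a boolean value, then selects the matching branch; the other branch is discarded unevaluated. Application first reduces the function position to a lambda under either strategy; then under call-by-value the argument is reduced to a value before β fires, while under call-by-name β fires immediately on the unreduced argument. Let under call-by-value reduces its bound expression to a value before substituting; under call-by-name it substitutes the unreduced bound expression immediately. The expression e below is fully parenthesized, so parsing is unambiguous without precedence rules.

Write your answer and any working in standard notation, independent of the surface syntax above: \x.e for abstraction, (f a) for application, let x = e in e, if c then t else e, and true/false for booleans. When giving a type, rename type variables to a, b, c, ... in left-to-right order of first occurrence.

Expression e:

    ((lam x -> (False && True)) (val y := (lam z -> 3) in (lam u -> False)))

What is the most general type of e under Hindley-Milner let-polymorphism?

Trace:
  unify Bool ~ Bool
  unify Bool ~ Bool
\x._ : a -> Bool
\z._ : b -> Int
let y : forall. b -> Int
\u._ : c -> Bool
  unify a -> Bool ~ (c -> Bool) -> d
  unify a ~ c -> Bool
  unify Bool ~ d
_ _ : Bool

Answer: Bool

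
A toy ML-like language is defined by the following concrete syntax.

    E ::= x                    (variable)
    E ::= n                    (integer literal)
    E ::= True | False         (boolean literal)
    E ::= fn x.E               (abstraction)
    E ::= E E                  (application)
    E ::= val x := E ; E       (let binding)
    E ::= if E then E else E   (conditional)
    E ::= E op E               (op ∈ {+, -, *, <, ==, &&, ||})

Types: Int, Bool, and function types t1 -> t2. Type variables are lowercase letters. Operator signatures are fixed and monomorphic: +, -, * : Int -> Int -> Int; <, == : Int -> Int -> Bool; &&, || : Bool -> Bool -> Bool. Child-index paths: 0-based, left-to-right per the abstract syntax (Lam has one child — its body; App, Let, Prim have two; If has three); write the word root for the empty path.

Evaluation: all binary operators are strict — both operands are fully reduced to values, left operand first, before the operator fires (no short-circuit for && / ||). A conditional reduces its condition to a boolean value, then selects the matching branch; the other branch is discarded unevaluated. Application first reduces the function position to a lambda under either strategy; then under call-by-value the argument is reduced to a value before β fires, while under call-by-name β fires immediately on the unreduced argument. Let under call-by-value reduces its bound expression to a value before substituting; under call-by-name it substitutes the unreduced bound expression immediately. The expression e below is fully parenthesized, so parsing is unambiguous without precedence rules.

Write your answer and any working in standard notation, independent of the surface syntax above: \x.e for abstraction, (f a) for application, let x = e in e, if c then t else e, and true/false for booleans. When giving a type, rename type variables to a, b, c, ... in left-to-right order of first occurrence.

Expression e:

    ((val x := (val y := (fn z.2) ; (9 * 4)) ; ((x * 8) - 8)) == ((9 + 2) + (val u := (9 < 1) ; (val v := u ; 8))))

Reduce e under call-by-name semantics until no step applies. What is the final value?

Answer: false

Working:
step 0: ((let x = (let y = (\z.2) in (9 * 4)) in ((x * 8) - 8)) == ((9 + 2) + (let u = (9 < 1) in (let v = u in 8))))
step 1: [let@0] ((((let y = (\z.2) in (9 * 4)) * 8) - 8) == ((9 + 2) + (let u = (9 < 1) in (let v = u in 8))))
step 2: [let@0.0.0] ((((9 * 4) * 8) - 8) == ((9 + 2) + (let u = (9 < 1) in (let v = u in 8))))
step 3: [delta@0.0.0] (((36 * 8) - 8) == ((9 + 2) + (let u = (9 < 1) in (let v = u in 8))))
step 4: [delta@0.0] ((288 - 8) == ((9 + 2) + (let u = (9 < 1) in (let v = u in 8))))
step 5: [delta@0] (280 == ((9 + 2) + (let u = (9 < 1) in (let v = u in 8))))
step 6: [delta@1.0] (280 == (11 + (let u = (9 < 1) in (let v = u in 8))))
step 7: [let@1.1] (280 == (11 + (let v = (9 < 1) in 8)))
step 8: [let@1.1] (280 == (11 + 8))
step 9: [delta@1] (280 == 19)
step 10: [delta@root] false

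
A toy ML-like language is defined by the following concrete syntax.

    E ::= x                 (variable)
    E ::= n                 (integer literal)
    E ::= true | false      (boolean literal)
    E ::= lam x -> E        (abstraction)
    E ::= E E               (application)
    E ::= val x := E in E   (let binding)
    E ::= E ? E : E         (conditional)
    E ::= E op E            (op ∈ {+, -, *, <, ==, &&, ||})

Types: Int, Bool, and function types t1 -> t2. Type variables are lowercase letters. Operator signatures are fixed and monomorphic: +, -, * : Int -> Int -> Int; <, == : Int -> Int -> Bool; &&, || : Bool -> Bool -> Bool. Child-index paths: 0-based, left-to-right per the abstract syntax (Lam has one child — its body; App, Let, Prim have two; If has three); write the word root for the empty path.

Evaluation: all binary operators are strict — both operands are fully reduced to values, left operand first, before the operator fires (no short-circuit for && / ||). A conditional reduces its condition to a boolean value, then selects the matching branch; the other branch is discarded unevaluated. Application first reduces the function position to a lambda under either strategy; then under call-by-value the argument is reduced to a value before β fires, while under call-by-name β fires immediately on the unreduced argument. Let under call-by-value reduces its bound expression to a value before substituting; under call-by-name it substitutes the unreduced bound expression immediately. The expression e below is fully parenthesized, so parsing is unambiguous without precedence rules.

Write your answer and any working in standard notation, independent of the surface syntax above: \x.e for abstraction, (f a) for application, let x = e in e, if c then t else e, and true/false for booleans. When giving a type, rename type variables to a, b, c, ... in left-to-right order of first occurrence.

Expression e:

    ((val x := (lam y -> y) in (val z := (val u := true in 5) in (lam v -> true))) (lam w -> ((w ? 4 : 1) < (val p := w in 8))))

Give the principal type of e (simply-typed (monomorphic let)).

Answer: Bool

Trace:
y : a
\y._ : a -> a
let x : a -> a
let u : Bool
let z : Int
\v._ : b -> Bool
w : c
  unify c ~ Bool
  unify Int ~ Int
  unify Int ~ Int
w : Bool
let p : Bool
  unify Int ~ Int
\w._ : Bool -> Bool
  unify b -> Bool ~ (Bool -> Bool) -> d
  unify b ~ Bool -> Bool
  unify Bool ~ d
_ _ : Bool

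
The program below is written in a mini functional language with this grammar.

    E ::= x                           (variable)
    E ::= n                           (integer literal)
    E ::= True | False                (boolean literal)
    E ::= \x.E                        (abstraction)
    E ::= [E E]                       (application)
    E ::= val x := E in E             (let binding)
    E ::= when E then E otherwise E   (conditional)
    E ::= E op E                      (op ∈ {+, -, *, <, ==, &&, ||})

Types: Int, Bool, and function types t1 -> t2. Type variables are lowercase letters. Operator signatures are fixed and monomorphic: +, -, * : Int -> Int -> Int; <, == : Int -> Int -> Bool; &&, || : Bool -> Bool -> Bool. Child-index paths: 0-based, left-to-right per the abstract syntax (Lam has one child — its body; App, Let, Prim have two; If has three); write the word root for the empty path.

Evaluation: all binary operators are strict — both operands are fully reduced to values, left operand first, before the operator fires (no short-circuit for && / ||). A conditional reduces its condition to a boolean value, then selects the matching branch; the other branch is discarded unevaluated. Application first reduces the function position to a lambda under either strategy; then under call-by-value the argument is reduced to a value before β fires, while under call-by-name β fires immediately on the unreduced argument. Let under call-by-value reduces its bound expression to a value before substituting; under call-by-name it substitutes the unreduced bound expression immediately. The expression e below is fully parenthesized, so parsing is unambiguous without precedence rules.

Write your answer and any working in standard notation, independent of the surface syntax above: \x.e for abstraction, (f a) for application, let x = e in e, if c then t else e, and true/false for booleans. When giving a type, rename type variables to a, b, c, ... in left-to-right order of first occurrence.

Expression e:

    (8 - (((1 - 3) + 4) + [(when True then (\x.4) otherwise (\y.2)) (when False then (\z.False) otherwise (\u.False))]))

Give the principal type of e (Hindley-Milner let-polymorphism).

Answer: Int

Derivation:
  unify Int ~ Int
  unify Int ~ Int
  unify Int ~ Int
  unify Int ~ Int
  unify Int ~ Int
  unify Int ~ Int
  unify Bool ~ Bool
\x._ : a -> Int
\y._ : b -> Int
  unify a -> Int ~ b -> Int
  unify a ~ b
  unify Int ~ Int
  unify Bool ~ Bool
\z._ : c -> Bool
\u._ : d -> Bool
  unify c -> Bool ~ d -> Bool
  unify c ~ d
  unify Bool ~ Bool
  unify b -> Int ~ (d -> Bool) -> e
  unify b ~ d -> Bool
  unify Int ~ e
_ _ : Int
  unify Int ~ Int
  unify Int ~ Int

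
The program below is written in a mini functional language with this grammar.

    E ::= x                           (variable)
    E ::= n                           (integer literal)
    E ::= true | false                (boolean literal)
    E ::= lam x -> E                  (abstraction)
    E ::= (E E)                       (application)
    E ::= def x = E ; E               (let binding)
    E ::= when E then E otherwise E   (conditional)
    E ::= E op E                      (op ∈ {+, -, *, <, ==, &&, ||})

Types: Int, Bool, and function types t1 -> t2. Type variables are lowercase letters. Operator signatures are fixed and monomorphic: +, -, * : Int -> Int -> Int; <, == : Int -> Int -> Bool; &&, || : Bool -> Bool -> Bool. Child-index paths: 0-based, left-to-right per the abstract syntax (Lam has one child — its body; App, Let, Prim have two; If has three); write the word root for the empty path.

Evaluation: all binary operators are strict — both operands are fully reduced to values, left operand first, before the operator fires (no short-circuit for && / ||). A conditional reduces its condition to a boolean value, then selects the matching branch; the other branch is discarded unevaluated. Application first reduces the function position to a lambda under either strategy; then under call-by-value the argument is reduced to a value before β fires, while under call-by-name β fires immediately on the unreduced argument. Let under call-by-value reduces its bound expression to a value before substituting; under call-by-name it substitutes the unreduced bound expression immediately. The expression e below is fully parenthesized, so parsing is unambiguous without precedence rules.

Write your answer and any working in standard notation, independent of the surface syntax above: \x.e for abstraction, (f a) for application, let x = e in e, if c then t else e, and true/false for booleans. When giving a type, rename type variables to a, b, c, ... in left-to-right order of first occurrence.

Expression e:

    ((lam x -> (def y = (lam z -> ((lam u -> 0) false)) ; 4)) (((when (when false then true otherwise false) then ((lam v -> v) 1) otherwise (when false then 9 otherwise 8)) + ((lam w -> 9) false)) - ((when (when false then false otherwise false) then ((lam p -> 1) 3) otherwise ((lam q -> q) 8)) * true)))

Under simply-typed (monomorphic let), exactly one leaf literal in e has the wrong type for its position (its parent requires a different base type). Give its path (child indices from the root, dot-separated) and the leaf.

Derivation:
\u._ : c -> Int
  unify c -> Int ~ Bool -> d
  unify c ~ Bool
  unify Int ~ d
_ _ : Int
\z._ : b -> Int
let y : b -> Int
\x._ : a -> Int
  unify Bool ~ Bool
  unify Bool ~ Bool
  unify Bool ~ Bool
v : e
\v._ : e -> e
  unify e -> e ~ Int -> f
  unify e ~ Int
  unify Int ~ f
_ _ : Int
  unify Bool ~ Bool
  unify Int ~ Int
  unify Int ~ Int
  unify Int ~ Int
\w._ : g -> Int
  unify g -> Int ~ Bool -> h
  unify g ~ Bool
  unify Int ~ h
_ _ : Int
  unify Int ~ Int
  unify Int ~ Int
  unify Bool ~ Bool
  unify Bool ~ Bool
  unify Bool ~ Bool
\p._ : i -> Int
  unify i -> Int ~ Int -> j
  unify i ~ Int
  unify Int ~ j
_ _ : Int
q : k
\q._ : k -> k
  unify k -> k ~ Int -> l
  unify k ~ Int
  unify Int ~ l
_ _ : Int
  unify Int ~ Int
  unify Int ~ Int
  unify Bool ~ Int
  FAIL: mismatch Bool ~ Int

Answer: 1.1.1 : true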